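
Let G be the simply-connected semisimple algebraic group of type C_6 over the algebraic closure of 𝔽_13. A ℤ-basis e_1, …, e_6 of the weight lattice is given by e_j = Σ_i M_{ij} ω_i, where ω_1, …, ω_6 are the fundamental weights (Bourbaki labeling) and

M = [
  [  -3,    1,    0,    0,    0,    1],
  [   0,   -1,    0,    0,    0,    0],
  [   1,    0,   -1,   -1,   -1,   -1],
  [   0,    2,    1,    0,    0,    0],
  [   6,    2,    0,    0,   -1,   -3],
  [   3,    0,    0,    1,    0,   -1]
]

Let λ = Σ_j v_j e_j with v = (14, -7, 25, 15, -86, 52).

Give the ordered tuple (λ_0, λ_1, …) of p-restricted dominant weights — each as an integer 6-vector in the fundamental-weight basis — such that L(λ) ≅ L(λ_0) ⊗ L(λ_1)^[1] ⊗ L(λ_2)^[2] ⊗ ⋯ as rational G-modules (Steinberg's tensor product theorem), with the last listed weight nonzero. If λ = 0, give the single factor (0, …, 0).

((3, 7, 8, 11, 0, 5),)

Converting to the ω-basis (c_i = row i of M dotted with v = (14, -7, 25, 15, -86, 52)):
  c_1 = (-3)·(14) + (1)·(-7) + 0·25 + 0·15 + (0)·(-86) + 1·52 = 3
  c_2 = 0·14 + (-1)·(-7) + 0·25 + 0·15 + (0)·(-86) + 0·52 = 7
  c_3 = 1·14 + (0)·(-7) + (-1)·(25) + (-1)·(15) + (-1)·(-86) + (-1)·(52) = 8
  c_4 = 0·14 + (2)·(-7) + 1·25 + 0·15 + (0)·(-86) + 0·52 = 11
  c_5 = 6·14 + (2)·(-7) + 0·25 + 0·15 + (-1)·(-86) + (-3)·(52) = 0
  c_6 = 3·14 + (0)·(-7) + 0·25 + 1·15 + (0)·(-86) + (-1)·(52) = 5
Writing each c_i in base p = 13:
  c_1 = 3 = 3·13^0
  c_2 = 7 = 7·13^0
  c_3 = 8 = 8·13^0
  c_4 = 11 = 11·13^0
  c_5 = 0
  c_6 = 5 = 5·13^0
p-restricted factor λ_0 = (3, 7, 8, 11, 0, 5)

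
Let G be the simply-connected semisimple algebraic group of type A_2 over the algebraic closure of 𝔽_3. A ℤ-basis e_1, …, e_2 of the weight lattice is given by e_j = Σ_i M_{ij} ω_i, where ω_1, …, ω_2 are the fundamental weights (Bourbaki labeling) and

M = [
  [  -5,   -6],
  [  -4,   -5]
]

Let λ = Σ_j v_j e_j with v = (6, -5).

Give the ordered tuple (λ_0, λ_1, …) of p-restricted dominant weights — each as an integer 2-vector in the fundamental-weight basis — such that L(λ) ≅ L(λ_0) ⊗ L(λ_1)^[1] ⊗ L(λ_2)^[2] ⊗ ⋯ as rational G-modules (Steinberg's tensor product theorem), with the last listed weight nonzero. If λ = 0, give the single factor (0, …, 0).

((0, 1),)

In the fundamental-weight basis, λ has coordinates c = M·v (v = (6, -5)):
  c_1 = -5*6 + -6*-5 = 0
  c_2 = -4*6 + -5*-5 = 1
p = 3; digits c_i = Σ_j d_{ij}·3^j, 0 ≤ d_{ij} < 3:
  c_1 = 0
  c_2 = 1 = 1·3^0
Factor λ_0 = (0, 1)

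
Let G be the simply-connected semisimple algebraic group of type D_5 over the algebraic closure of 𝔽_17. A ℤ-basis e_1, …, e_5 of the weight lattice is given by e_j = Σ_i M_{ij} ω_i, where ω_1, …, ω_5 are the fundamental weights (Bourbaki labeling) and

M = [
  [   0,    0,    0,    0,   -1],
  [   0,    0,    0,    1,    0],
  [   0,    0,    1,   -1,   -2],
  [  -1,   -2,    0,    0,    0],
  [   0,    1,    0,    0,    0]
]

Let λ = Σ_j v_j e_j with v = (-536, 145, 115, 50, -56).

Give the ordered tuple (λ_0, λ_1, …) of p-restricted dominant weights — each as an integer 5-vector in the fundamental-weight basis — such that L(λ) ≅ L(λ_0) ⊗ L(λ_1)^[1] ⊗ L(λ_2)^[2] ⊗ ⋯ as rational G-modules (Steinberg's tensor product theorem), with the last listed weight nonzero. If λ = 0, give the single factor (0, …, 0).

((5, 16, 7, 8, 9), (3, 2, 10, 14, 8))

Compute c_i = Σ_j M_{ij} v_j with v = (-536, 145, 115, 50, -56):
  c_1 = (0)·(-536) + 0·145 + 0·115 + 0·50 + (-1)·(-56) = 56
  c_2 = (0)·(-536) + 0·145 + 0·115 + 1·50 + (0)·(-56) = 50
  c_3 = (0)·(-536) + 0·145 + 1·115 + (-1)·(50) + (-2)·(-56) = 177
  c_4 = (-1)·(-536) + (-2)·(145) + 0·115 + 0·50 + (0)·(-56) = 246
  c_5 = (0)·(-536) + 1·145 + 0·115 + 0·50 + (0)·(-56) = 145
Writing each c_i in base p = 17:
  c_1 = 56 = 5·17^0 + 3·17^1
  c_2 = 50 = 16·17^0 + 2·17^1
  c_3 = 177 = 7·17^0 + 10·17^1
  c_4 = 246 = 8·17^0 + 14·17^1
  c_5 = 145 = 9·17^0 + 8·17^1
Factor λ_0 = (5, 16, 7, 8, 9)
Factor λ_1 = (3, 2, 10, 14, 8)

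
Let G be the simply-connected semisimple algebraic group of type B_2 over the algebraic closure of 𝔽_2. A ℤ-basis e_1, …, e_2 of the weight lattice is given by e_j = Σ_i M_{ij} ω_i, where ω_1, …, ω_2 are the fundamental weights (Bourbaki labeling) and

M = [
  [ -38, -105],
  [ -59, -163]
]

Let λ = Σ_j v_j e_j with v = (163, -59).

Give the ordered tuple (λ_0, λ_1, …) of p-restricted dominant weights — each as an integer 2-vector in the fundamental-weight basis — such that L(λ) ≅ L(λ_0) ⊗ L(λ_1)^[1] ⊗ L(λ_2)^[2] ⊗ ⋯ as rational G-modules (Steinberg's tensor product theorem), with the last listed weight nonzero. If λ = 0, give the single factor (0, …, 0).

In the fundamental-weight basis, λ has coordinates c = M·v (v = (163, -59)):
  c_1 = -38*163 + -105*-59 = 1
  c_2 = -59*163 + -163*-59 = 0
Expand coordinatewise in base 2:
  c_1 = 1 = 1·2^0
  c_2 = 0
λ_0 = (1, 0)

((1, 0),)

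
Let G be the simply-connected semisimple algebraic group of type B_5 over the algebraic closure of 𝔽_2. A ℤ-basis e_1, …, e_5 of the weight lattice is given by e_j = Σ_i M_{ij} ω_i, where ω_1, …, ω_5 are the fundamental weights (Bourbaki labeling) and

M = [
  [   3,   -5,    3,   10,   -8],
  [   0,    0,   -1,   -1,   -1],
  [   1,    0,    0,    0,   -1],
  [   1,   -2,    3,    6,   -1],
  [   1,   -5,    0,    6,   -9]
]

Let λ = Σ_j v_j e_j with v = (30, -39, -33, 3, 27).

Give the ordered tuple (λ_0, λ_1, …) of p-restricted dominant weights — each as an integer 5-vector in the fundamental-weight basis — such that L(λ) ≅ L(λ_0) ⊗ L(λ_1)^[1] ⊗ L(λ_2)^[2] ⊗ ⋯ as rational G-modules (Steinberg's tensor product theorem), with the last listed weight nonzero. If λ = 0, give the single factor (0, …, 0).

Change of basis e → ω: c = M·v where v = (30, -39, -33, 3, 27):
  c_1 = 3*30 + -5*-39 + 3*-33 + 10*3 + -8*27 = 0
  c_2 = 0*30 + 0*-39 + -1*-33 + -1*3 + -1*27 = 3
  c_3 = 1*30 + 0*-39 + 0*-33 + 0*3 + -1*27 = 3
  c_4 = 1*30 + -2*-39 + 3*-33 + 6*3 + -1*27 = 0
  c_5 = 1*30 + -5*-39 + 0*-33 + 6*3 + -9*27 = 0
Expand coordinatewise in base 2:
  c_1 = 0
  c_2 = 3 = 1·2^0 + 1·2^1
  c_3 = 3 = 1·2^0 + 1·2^1
  c_4 = 0
  c_5 = 0
λ_0 = (0, 1, 1, 0, 0)
λ_1 = (0, 1, 1, 0, 0)

((0, 1, 1, 0, 0), (0, 1, 1, 0, 0))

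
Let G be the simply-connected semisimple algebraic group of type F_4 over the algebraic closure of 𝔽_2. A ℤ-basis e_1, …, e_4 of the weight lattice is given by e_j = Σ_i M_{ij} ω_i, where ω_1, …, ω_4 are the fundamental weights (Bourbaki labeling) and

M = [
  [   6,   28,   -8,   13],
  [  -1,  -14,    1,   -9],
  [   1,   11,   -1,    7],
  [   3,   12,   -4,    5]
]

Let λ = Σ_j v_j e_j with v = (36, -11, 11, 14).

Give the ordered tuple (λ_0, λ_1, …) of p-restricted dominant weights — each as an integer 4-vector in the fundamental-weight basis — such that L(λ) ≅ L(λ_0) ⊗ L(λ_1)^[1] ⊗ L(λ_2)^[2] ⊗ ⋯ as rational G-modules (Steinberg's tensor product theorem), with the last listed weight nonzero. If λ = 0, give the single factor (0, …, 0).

Converting to the ω-basis (c_i = row i of M dotted with v = (36, -11, 11, 14)):
  c_1 = 6·36 + (28)·(-11) + (-8)·(11) + 13·14 = 2
  c_2 = (-1)·(36) + (-14)·(-11) + 1·11 + (-9)·(14) = 3
  c_3 = 1·36 + (11)·(-11) + (-1)·(11) + 7·14 = 2
  c_4 = 3·36 + (12)·(-11) + (-4)·(11) + 5·14 = 2
p = 2; digits c_i = Σ_j d_{ij}·2^j, 0 ≤ d_{ij} < 2:
  c_1 = 2 = 0·2^0 + 1·2^1
  c_2 = 3 = 1·2^0 + 1·2^1
  c_3 = 2 = 0·2^0 + 1·2^1
  c_4 = 2 = 0·2^0 + 1·2^1
Factor λ_0 = (0, 1, 0, 0)
Factor λ_1 = (1, 1, 1, 1)

((0, 1, 0, 0), (1, 1, 1, 1))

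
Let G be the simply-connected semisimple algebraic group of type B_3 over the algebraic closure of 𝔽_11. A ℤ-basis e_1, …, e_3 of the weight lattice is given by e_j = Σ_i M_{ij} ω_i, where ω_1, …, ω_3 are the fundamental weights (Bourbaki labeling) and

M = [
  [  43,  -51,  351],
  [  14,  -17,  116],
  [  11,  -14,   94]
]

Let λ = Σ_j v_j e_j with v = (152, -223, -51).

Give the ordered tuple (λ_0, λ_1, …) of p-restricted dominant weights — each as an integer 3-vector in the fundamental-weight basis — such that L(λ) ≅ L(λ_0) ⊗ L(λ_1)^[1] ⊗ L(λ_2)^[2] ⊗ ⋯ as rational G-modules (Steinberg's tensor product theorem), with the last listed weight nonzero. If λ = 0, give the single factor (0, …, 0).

((8, 3, 0),)

Compute c_i = Σ_j M_{ij} v_j with v = (152, -223, -51):
  c_1 = (43)·(152) + (-51)·(-223) + (351)·(-51) = 8
  c_2 = (14)·(152) + (-17)·(-223) + (116)·(-51) = 3
  c_3 = (11)·(152) + (-14)·(-223) + (94)·(-51) = 0
Base-11 expansion of each c_i:
  c_1 = 8 = 8·11^0
  c_2 = 3 = 3·11^0
  c_3 = 0
λ_0 = (8, 3, 0)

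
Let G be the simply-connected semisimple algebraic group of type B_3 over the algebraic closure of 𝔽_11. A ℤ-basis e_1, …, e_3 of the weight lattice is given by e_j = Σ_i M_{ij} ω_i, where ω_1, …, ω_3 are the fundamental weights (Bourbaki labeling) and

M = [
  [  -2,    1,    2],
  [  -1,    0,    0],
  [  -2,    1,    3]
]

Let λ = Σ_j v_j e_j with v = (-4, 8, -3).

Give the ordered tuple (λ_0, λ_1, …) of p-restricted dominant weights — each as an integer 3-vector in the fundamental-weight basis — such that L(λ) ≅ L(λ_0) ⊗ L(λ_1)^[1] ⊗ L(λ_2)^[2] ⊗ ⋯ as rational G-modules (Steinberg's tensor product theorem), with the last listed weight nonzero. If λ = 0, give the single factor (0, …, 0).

Converting to the ω-basis (c_i = row i of M dotted with v = (-4, 8, -3)):
  c_1 = (-2)·(-4) + 1·8 + (2)·(-3) = 10
  c_2 = (-1)·(-4) + 0·8 + (0)·(-3) = 4
  c_3 = (-2)·(-4) + 1·8 + (3)·(-3) = 7
Base-11 expansion of each c_i:
  c_1 = 10 = 10·11^0
  c_2 = 4 = 4·11^0
  c_3 = 7 = 7·11^0
λ_0 = (10, 4, 7)

((10, 4, 7),)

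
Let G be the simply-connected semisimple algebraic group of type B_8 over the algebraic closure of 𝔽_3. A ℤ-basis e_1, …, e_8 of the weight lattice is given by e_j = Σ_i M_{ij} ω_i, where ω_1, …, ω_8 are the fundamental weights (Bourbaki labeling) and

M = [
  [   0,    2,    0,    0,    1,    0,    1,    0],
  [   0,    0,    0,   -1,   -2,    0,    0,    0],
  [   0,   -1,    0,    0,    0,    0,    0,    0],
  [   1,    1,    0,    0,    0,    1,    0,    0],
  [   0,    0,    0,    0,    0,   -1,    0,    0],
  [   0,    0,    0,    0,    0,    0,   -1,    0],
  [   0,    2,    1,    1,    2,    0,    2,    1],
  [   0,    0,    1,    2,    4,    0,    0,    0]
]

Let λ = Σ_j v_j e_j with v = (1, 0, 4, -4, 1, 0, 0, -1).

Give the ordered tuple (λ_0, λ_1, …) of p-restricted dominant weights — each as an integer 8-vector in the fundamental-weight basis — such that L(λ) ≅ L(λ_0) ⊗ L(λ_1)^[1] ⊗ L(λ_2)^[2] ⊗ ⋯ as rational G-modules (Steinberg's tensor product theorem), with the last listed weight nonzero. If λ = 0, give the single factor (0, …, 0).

((1, 2, 0, 1, 0, 0, 1, 0),)

ω-coordinates c = M·v, v = (1, 0, 4, -4, 1, 0, 0, -1):
  c_1 = (0)·(1) + (2)·(0) + (0)·(4) + (0)·(-4) + (1)·(1) + (0)·(0) + (1)·(0) + (0)·(-1) = 1
  c_2 = (0)·(1) + (0)·(0) + (0)·(4) + (-1)·(-4) + (-2)·(1) + (0)·(0) + (0)·(0) + (0)·(-1) = 2
  c_3 = (0)·(1) + (-1)·(0) + (0)·(4) + (0)·(-4) + (0)·(1) + (0)·(0) + (0)·(0) + (0)·(-1) = 0
  c_4 = (1)·(1) + (1)·(0) + (0)·(4) + (0)·(-4) + (0)·(1) + (1)·(0) + (0)·(0) + (0)·(-1) = 1
  c_5 = (0)·(1) + (0)·(0) + (0)·(4) + (0)·(-4) + (0)·(1) + (-1)·(0) + (0)·(0) + (0)·(-1) = 0
  c_6 = (0)·(1) + (0)·(0) + (0)·(4) + (0)·(-4) + (0)·(1) + (0)·(0) + (-1)·(0) + (0)·(-1) = 0
  c_7 = (0)·(1) + (2)·(0) + (1)·(4) + (1)·(-4) + (2)·(1) + (0)·(0) + (2)·(0) + (1)·(-1) = 1
  c_8 = (0)·(1) + (0)·(0) + (1)·(4) + (2)·(-4) + (4)·(1) + (0)·(0) + (0)·(0) + (0)·(-1) = 0
Base-3 expansion of each c_i:
  c_1 = 1 = 1·3^0
  c_2 = 2 = 2·3^0
  c_3 = 0
  c_4 = 1 = 1·3^0
  c_5 = 0
  c_6 = 0
  c_7 = 1 = 1·3^0
  c_8 = 0
Factor λ_0 = (1, 2, 0, 1, 0, 0, 1, 0)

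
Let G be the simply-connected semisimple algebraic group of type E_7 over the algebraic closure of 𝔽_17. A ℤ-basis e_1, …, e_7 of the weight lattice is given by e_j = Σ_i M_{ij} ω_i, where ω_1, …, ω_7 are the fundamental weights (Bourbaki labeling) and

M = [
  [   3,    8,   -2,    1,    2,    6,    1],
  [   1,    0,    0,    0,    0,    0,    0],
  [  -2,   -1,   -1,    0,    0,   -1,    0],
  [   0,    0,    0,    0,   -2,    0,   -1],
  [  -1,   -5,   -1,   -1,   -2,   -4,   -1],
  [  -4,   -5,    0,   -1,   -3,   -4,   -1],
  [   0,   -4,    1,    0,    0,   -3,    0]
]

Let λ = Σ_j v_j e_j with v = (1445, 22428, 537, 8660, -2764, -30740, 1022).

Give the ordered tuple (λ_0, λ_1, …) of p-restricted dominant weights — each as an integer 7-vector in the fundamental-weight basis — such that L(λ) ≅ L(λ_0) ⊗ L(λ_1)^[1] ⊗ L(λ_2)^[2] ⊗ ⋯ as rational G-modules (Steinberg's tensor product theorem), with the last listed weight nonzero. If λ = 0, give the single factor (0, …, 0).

Change of basis e → ω: c = M·v where v = (1445, 22428, 537, 8660, -2764, -30740, 1022):
  c_1 = 3·1445 + 8·22428 + (-2)·(537) + 1·8660 + (2)·(-2764) + (6)·(-30740) + 1·1022 = 2399
  c_2 = 1·1445 + 0·22428 + 0·537 + 0·8660 + (0)·(-2764) + (0)·(-30740) + 0·1022 = 1445
  c_3 = (-2)·(1445) + (-1)·(22428) + (-1)·(537) + 0·8660 + (0)·(-2764) + (-1)·(-30740) + 0·1022 = 4885
  c_4 = 0·1445 + 0·22428 + 0·537 + 0·8660 + (-2)·(-2764) + (0)·(-30740) + (-1)·(1022) = 4506
  c_5 = (-1)·(1445) + (-5)·(22428) + (-1)·(537) + (-1)·(8660) + (-2)·(-2764) + (-4)·(-30740) + (-1)·(1022) = 4684
  c_6 = (-4)·(1445) + (-5)·(22428) + 0·537 + (-1)·(8660) + (-3)·(-2764) + (-4)·(-30740) + (-1)·(1022) = 3650
  c_7 = 0·1445 + (-4)·(22428) + 1·537 + 0·8660 + (0)·(-2764) + (-3)·(-30740) + 0·1022 = 3045
p = 17; digits c_i = Σ_j d_{ij}·17^j, 0 ≤ d_{ij} < 17:
  c_1 = 2399 = 2·17^0 + 5·17^1 + 8·17^2
  c_2 = 1445 = 0·17^0 + 0·17^1 + 5·17^2
  c_3 = 4885 = 6·17^0 + 15·17^1 + 16·17^2
  c_4 = 4506 = 1·17^0 + 10·17^1 + 15·17^2
  c_5 = 4684 = 9·17^0 + 3·17^1 + 16·17^2
  c_6 = 3650 = 12·17^0 + 10·17^1 + 12·17^2
  c_7 = 3045 = 2·17^0 + 9·17^1 + 10·17^2
p-restricted factor λ_0 = (2, 0, 6, 1, 9, 12, 2)
p-restricted factor λ_1 = (5, 0, 15, 10, 3, 10, 9)
p-restricted factor λ_2 = (8, 5, 16, 15, 16, 12, 10)

((2, 0, 6, 1, 9, 12, 2), (5, 0, 15, 10, 3, 10, 9), (8, 5, 16, 15, 16, 12, 10))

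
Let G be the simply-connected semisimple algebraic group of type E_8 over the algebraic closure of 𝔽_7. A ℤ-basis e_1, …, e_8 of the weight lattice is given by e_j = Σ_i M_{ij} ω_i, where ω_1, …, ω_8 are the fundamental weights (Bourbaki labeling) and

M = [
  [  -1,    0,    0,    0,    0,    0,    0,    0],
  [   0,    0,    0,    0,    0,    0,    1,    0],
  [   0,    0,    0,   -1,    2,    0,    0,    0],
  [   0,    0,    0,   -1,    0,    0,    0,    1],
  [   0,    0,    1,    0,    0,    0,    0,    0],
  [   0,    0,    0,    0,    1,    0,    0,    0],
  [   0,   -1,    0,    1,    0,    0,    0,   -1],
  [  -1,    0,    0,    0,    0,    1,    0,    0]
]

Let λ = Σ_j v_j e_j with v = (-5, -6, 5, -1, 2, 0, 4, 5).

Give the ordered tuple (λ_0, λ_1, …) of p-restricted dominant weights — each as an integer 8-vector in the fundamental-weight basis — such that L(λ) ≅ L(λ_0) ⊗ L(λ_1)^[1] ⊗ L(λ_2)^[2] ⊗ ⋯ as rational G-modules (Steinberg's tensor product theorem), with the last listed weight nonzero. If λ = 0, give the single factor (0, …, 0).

ω-coordinates c = M·v, v = (-5, -6, 5, -1, 2, 0, 4, 5):
  c_1 = -1*-5 + 0*-6 + 0*5 + 0*-1 + 0*2 + 0*0 + 0*4 + 0*5 = 5
  c_2 = 0*-5 + 0*-6 + 0*5 + 0*-1 + 0*2 + 0*0 + 1*4 + 0*5 = 4
  c_3 = 0*-5 + 0*-6 + 0*5 + -1*-1 + 2*2 + 0*0 + 0*4 + 0*5 = 5
  c_4 = 0*-5 + 0*-6 + 0*5 + -1*-1 + 0*2 + 0*0 + 0*4 + 1*5 = 6
  c_5 = 0*-5 + 0*-6 + 1*5 + 0*-1 + 0*2 + 0*0 + 0*4 + 0*5 = 5
  c_6 = 0*-5 + 0*-6 + 0*5 + 0*-1 + 1*2 + 0*0 + 0*4 + 0*5 = 2
  c_7 = 0*-5 + -1*-6 + 0*5 + 1*-1 + 0*2 + 0*0 + 0*4 + -1*5 = 0
  c_8 = -1*-5 + 0*-6 + 0*5 + 0*-1 + 0*2 + 1*0 + 0*4 + 0*5 = 5
p = 7; digits c_i = Σ_j d_{ij}·7^j, 0 ≤ d_{ij} < 7:
  c_1 = 5 = 5·7^0
  c_2 = 4 = 4·7^0
  c_3 = 5 = 5·7^0
  c_4 = 6 = 6·7^0
  c_5 = 5 = 5·7^0
  c_6 = 2 = 2·7^0
  c_7 = 0
  c_8 = 5 = 5·7^0
λ_0 = (5, 4, 5, 6, 5, 2, 0, 5)

((5, 4, 5, 6, 5, 2, 0, 5),)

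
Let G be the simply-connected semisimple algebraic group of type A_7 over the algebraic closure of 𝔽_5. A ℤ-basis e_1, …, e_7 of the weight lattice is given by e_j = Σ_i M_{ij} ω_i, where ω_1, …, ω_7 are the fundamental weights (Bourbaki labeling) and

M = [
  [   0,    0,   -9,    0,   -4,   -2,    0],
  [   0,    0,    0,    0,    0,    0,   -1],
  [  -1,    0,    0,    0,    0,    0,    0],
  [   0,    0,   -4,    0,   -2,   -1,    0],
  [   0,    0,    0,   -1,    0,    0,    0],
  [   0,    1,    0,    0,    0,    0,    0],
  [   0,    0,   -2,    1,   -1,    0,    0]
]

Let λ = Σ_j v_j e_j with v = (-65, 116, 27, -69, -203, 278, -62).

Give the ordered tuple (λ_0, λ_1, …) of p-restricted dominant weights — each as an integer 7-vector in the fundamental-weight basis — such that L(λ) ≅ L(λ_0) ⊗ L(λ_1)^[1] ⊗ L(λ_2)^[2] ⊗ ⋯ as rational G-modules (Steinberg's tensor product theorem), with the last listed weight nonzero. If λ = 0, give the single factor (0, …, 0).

Converting to the ω-basis (c_i = row i of M dotted with v = (-65, 116, 27, -69, -203, 278, -62)):
  c_1 = (0)·(-65) + (0)·(116) + (-9)·(27) + (0)·(-69) + (-4)·(-203) + (-2)·(278) + (0)·(-62) = 13
  c_2 = (0)·(-65) + (0)·(116) + (0)·(27) + (0)·(-69) + (0)·(-203) + (0)·(278) + (-1)·(-62) = 62
  c_3 = (-1)·(-65) + (0)·(116) + (0)·(27) + (0)·(-69) + (0)·(-203) + (0)·(278) + (0)·(-62) = 65
  c_4 = (0)·(-65) + (0)·(116) + (-4)·(27) + (0)·(-69) + (-2)·(-203) + (-1)·(278) + (0)·(-62) = 20
  c_5 = (0)·(-65) + (0)·(116) + (0)·(27) + (-1)·(-69) + (0)·(-203) + (0)·(278) + (0)·(-62) = 69
  c_6 = (0)·(-65) + (1)·(116) + (0)·(27) + (0)·(-69) + (0)·(-203) + (0)·(278) + (0)·(-62) = 116
  c_7 = (0)·(-65) + (0)·(116) + (-2)·(27) + (1)·(-69) + (-1)·(-203) + (0)·(278) + (0)·(-62) = 80
Base-5 expansion of each c_i:
  c_1 = 13 = 3·5^0 + 2·5^1
  c_2 = 62 = 2·5^0 + 2·5^1 + 2·5^2
  c_3 = 65 = 0·5^0 + 3·5^1 + 2·5^2
  c_4 = 20 = 0·5^0 + 4·5^1
  c_5 = 69 = 4·5^0 + 3·5^1 + 2·5^2
  c_6 = 116 = 1·5^0 + 3·5^1 + 4·5^2
  c_7 = 80 = 0·5^0 + 1·5^1 + 3·5^2
λ_0 = (3, 2, 0, 0, 4, 1, 0)
λ_1 = (2, 2, 3, 4, 3, 3, 1)
λ_2 = (0, 2, 2, 0, 2, 4, 3)

((3, 2, 0, 0, 4, 1, 0), (2, 2, 3, 4, 3, 3, 1), (0, 2, 2, 0, 2, 4, 3))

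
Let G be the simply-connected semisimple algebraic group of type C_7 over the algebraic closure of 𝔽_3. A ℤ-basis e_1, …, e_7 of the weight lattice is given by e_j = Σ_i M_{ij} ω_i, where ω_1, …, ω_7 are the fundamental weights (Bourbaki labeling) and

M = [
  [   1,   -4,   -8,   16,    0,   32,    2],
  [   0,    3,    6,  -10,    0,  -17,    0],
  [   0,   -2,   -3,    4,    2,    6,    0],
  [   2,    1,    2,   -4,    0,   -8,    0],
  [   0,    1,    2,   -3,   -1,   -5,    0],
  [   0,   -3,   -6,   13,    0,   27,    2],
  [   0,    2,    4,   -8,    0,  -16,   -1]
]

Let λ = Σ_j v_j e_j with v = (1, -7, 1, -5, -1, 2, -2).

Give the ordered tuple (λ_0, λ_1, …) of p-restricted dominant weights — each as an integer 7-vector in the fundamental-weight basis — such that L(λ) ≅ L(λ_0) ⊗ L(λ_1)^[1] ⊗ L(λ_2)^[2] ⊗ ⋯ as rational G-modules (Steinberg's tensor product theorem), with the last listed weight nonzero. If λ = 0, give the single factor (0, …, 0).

((1, 1, 1, 1, 1, 0, 0),)

Change of basis e → ω: c = M·v where v = (1, -7, 1, -5, -1, 2, -2):
  c_1 = 1·1 + (-4)·(-7) + (-8)·(1) + (16)·(-5) + (0)·(-1) + 32·2 + (2)·(-2) = 1
  c_2 = 0·1 + (3)·(-7) + 6·1 + (-10)·(-5) + (0)·(-1) + (-17)·(2) + (0)·(-2) = 1
  c_3 = 0·1 + (-2)·(-7) + (-3)·(1) + (4)·(-5) + (2)·(-1) + 6·2 + (0)·(-2) = 1
  c_4 = 2·1 + (1)·(-7) + 2·1 + (-4)·(-5) + (0)·(-1) + (-8)·(2) + (0)·(-2) = 1
  c_5 = 0·1 + (1)·(-7) + 2·1 + (-3)·(-5) + (-1)·(-1) + (-5)·(2) + (0)·(-2) = 1
  c_6 = 0·1 + (-3)·(-7) + (-6)·(1) + (13)·(-5) + (0)·(-1) + 27·2 + (2)·(-2) = 0
  c_7 = 0·1 + (2)·(-7) + 4·1 + (-8)·(-5) + (0)·(-1) + (-16)·(2) + (-1)·(-2) = 0
Base-3 expansion of each c_i:
  c_1 = 1 = 1·3^0
  c_2 = 1 = 1·3^0
  c_3 = 1 = 1·3^0
  c_4 = 1 = 1·3^0
  c_5 = 1 = 1·3^0
  c_6 = 0
  c_7 = 0
p-restricted factor λ_0 = (1, 1, 1, 1, 1, 0, 0)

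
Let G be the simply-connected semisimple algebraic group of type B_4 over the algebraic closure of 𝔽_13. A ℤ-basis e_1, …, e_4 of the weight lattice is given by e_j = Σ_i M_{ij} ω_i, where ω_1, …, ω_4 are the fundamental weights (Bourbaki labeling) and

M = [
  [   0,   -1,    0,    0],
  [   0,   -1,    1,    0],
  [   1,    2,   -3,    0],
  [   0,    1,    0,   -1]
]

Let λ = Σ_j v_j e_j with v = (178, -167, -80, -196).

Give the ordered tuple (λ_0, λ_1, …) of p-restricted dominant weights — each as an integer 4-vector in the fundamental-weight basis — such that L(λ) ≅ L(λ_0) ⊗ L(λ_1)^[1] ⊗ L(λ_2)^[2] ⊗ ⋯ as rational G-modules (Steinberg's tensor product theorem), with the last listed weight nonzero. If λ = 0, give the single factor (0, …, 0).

Change of basis e → ω: c = M·v where v = (178, -167, -80, -196):
  c_1 = 0*178 + -1*-167 + 0*-80 + 0*-196 = 167
  c_2 = 0*178 + -1*-167 + 1*-80 + 0*-196 = 87
  c_3 = 1*178 + 2*-167 + -3*-80 + 0*-196 = 84
  c_4 = 0*178 + 1*-167 + 0*-80 + -1*-196 = 29
p = 13; digits c_i = Σ_j d_{ij}·13^j, 0 ≤ d_{ij} < 13:
  c_1 = 167 = 11·13^0 + 12·13^1
  c_2 = 87 = 9·13^0 + 6·13^1
  c_3 = 84 = 6·13^0 + 6·13^1
  c_4 = 29 = 3·13^0 + 2·13^1
λ_0 = (11, 9, 6, 3)
λ_1 = (12, 6, 6, 2)

((11, 9, 6, 3), (12, 6, 6, 2))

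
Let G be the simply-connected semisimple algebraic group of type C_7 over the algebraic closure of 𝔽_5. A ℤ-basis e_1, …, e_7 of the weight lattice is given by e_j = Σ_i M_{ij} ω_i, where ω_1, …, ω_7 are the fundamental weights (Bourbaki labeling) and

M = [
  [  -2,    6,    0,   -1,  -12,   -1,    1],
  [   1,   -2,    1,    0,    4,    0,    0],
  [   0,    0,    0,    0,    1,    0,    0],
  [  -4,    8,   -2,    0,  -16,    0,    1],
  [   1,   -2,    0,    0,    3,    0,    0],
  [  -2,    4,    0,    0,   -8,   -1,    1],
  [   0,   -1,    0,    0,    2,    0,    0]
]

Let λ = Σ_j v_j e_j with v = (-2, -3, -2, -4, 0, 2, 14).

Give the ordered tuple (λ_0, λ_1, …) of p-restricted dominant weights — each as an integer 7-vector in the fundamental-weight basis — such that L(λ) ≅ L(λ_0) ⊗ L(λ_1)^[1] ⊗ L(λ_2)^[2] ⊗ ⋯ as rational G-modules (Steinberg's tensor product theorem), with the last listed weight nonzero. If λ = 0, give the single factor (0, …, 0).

((2, 2, 0, 2, 4, 4, 3),)

Change of basis e → ω: c = M·v where v = (-2, -3, -2, -4, 0, 2, 14):
  c_1 = (-2)·(-2) + (6)·(-3) + (0)·(-2) + (-1)·(-4) + (-12)·(0) + (-1)·(2) + 1·14 = 2
  c_2 = (1)·(-2) + (-2)·(-3) + (1)·(-2) + (0)·(-4) + 4·0 + 0·2 + 0·14 = 2
  c_3 = (0)·(-2) + (0)·(-3) + (0)·(-2) + (0)·(-4) + 1·0 + 0·2 + 0·14 = 0
  c_4 = (-4)·(-2) + (8)·(-3) + (-2)·(-2) + (0)·(-4) + (-16)·(0) + 0·2 + 1·14 = 2
  c_5 = (1)·(-2) + (-2)·(-3) + (0)·(-2) + (0)·(-4) + 3·0 + 0·2 + 0·14 = 4
  c_6 = (-2)·(-2) + (4)·(-3) + (0)·(-2) + (0)·(-4) + (-8)·(0) + (-1)·(2) + 1·14 = 4
  c_7 = (0)·(-2) + (-1)·(-3) + (0)·(-2) + (0)·(-4) + 2·0 + 0·2 + 0·14 = 3
Base-5 expansion of each c_i:
  c_1 = 2 = 2·5^0
  c_2 = 2 = 2·5^0
  c_3 = 0
  c_4 = 2 = 2·5^0
  c_5 = 4 = 4·5^0
  c_6 = 4 = 4·5^0
  c_7 = 3 = 3·5^0
λ_0 = (2, 2, 0, 2, 4, 4, 3)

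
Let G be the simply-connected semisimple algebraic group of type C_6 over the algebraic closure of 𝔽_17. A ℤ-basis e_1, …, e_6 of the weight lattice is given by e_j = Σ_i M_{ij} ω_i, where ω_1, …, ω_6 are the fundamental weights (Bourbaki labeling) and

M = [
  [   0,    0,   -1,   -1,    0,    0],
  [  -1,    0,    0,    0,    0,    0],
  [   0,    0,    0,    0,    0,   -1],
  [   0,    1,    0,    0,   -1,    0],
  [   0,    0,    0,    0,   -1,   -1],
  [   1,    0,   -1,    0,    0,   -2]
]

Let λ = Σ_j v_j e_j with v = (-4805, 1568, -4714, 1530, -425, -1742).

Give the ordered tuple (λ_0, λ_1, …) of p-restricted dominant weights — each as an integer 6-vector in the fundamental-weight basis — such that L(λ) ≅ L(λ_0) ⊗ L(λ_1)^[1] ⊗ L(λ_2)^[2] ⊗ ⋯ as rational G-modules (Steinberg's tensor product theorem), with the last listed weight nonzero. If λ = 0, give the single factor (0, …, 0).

Change of basis e → ω: c = M·v where v = (-4805, 1568, -4714, 1530, -425, -1742):
  c_1 = (0)·(-4805) + (0)·(1568) + (-1)·(-4714) + (-1)·(1530) + (0)·(-425) + (0)·(-1742) = 3184
  c_2 = (-1)·(-4805) + (0)·(1568) + (0)·(-4714) + (0)·(1530) + (0)·(-425) + (0)·(-1742) = 4805
  c_3 = (0)·(-4805) + (0)·(1568) + (0)·(-4714) + (0)·(1530) + (0)·(-425) + (-1)·(-1742) = 1742
  c_4 = (0)·(-4805) + (1)·(1568) + (0)·(-4714) + (0)·(1530) + (-1)·(-425) + (0)·(-1742) = 1993
  c_5 = (0)·(-4805) + (0)·(1568) + (0)·(-4714) + (0)·(1530) + (-1)·(-425) + (-1)·(-1742) = 2167
  c_6 = (1)·(-4805) + (0)·(1568) + (-1)·(-4714) + (0)·(1530) + (0)·(-425) + (-2)·(-1742) = 3393
Expand coordinatewise in base 17:
  c_1 = 3184 = 5·17^0 + 0·17^1 + 11·17^2
  c_2 = 4805 = 11·17^0 + 10·17^1 + 16·17^2
  c_3 = 1742 = 8·17^0 + 0·17^1 + 6·17^2
  c_4 = 1993 = 4·17^0 + 15·17^1 + 6·17^2
  c_5 = 2167 = 8·17^0 + 8·17^1 + 7·17^2
  c_6 = 3393 = 10·17^0 + 12·17^1 + 11·17^2
p-restricted factor λ_0 = (5, 11, 8, 4, 8, 10)
p-restricted factor λ_1 = (0, 10, 0, 15, 8, 12)
p-restricted factor λ_2 = (11, 16, 6, 6, 7, 11)

((5, 11, 8, 4, 8, 10), (0, 10, 0, 15, 8, 12), (11, 16, 6, 6, 7, 11))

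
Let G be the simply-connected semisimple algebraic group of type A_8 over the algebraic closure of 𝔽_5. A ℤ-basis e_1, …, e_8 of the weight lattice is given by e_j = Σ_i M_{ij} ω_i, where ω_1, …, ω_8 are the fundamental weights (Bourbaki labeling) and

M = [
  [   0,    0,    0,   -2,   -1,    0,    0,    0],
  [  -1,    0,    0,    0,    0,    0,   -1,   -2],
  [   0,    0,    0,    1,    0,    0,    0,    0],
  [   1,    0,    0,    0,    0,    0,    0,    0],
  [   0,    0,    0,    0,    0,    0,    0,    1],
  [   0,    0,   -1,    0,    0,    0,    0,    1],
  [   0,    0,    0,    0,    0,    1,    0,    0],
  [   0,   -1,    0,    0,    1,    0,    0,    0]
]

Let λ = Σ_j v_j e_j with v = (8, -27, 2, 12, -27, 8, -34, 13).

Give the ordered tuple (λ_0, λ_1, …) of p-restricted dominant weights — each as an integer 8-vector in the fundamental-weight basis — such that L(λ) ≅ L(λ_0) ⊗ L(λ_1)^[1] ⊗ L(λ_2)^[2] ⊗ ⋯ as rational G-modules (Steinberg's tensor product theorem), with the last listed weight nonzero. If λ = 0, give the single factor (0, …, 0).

Converting to the ω-basis (c_i = row i of M dotted with v = (8, -27, 2, 12, -27, 8, -34, 13)):
  c_1 = 0*8 + 0*-27 + 0*2 + -2*12 + -1*-27 + 0*8 + 0*-34 + 0*13 = 3
  c_2 = -1*8 + 0*-27 + 0*2 + 0*12 + 0*-27 + 0*8 + -1*-34 + -2*13 = 0
  c_3 = 0*8 + 0*-27 + 0*2 + 1*12 + 0*-27 + 0*8 + 0*-34 + 0*13 = 12
  c_4 = 1*8 + 0*-27 + 0*2 + 0*12 + 0*-27 + 0*8 + 0*-34 + 0*13 = 8
  c_5 = 0*8 + 0*-27 + 0*2 + 0*12 + 0*-27 + 0*8 + 0*-34 + 1*13 = 13
  c_6 = 0*8 + 0*-27 + -1*2 + 0*12 + 0*-27 + 0*8 + 0*-34 + 1*13 = 11
  c_7 = 0*8 + 0*-27 + 0*2 + 0*12 + 0*-27 + 1*8 + 0*-34 + 0*13 = 8
  c_8 = 0*8 + -1*-27 + 0*2 + 0*12 + 1*-27 + 0*8 + 0*-34 + 0*13 = 0
p = 5; digits c_i = Σ_j d_{ij}·5^j, 0 ≤ d_{ij} < 5:
  c_1 = 3 = 3·5^0
  c_2 = 0
  c_3 = 12 = 2·5^0 + 2·5^1
  c_4 = 8 = 3·5^0 + 1·5^1
  c_5 = 13 = 3·5^0 + 2·5^1
  c_6 = 11 = 1·5^0 + 2·5^1
  c_7 = 8 = 3·5^0 + 1·5^1
  c_8 = 0
p-restricted factor λ_0 = (3, 0, 2, 3, 3, 1, 3, 0)
p-restricted factor λ_1 = (0, 0, 2, 1, 2, 2, 1, 0)

((3, 0, 2, 3, 3, 1, 3, 0), (0, 0, 2, 1, 2, 2, 1, 0))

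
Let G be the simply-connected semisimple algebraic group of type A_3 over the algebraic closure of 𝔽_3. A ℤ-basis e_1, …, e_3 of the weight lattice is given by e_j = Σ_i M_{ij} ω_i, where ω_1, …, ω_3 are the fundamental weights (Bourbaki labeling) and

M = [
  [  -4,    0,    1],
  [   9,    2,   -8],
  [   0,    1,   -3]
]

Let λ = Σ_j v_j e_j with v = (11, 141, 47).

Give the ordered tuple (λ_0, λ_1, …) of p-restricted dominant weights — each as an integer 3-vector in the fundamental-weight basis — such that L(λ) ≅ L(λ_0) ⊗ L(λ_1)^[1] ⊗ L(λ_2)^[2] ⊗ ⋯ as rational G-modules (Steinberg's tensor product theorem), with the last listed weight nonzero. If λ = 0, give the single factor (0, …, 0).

Converting to the ω-basis (c_i = row i of M dotted with v = (11, 141, 47)):
  c_1 = (-4)·(11) + (0)·(141) + (1)·(47) = 3
  c_2 = (9)·(11) + (2)·(141) + (-8)·(47) = 5
  c_3 = (0)·(11) + (1)·(141) + (-3)·(47) = 0
Writing each c_i in base p = 3:
  c_1 = 3 = 0·3^0 + 1·3^1
  c_2 = 5 = 2·3^0 + 1·3^1
  c_3 = 0
Factor λ_0 = (0, 2, 0)
Factor λ_1 = (1, 1, 0)

((0, 2, 0), (1, 1, 0))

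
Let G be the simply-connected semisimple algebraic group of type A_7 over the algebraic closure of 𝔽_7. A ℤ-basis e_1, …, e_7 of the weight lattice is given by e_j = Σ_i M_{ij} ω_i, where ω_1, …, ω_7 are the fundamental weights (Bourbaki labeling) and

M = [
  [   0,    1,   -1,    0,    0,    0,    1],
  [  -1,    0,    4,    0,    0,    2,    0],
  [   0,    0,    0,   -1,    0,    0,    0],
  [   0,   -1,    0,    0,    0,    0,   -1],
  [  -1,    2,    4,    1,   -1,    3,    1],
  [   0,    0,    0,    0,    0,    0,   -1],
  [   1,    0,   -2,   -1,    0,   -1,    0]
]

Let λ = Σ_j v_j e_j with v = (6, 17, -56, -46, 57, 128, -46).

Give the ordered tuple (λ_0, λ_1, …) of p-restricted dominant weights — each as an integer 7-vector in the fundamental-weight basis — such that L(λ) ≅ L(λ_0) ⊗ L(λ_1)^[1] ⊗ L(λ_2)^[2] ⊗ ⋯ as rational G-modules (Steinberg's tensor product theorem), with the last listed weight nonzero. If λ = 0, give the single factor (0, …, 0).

Change of basis e → ω: c = M·v where v = (6, 17, -56, -46, 57, 128, -46):
  c_1 = 0·6 + 1·17 + (-1)·(-56) + (0)·(-46) + 0·57 + 0·128 + (1)·(-46) = 27
  c_2 = (-1)·(6) + 0·17 + (4)·(-56) + (0)·(-46) + 0·57 + 2·128 + (0)·(-46) = 26
  c_3 = 0·6 + 0·17 + (0)·(-56) + (-1)·(-46) + 0·57 + 0·128 + (0)·(-46) = 46
  c_4 = 0·6 + (-1)·(17) + (0)·(-56) + (0)·(-46) + 0·57 + 0·128 + (-1)·(-46) = 29
  c_5 = (-1)·(6) + 2·17 + (4)·(-56) + (1)·(-46) + (-1)·(57) + 3·128 + (1)·(-46) = 39
  c_6 = 0·6 + 0·17 + (0)·(-56) + (0)·(-46) + 0·57 + 0·128 + (-1)·(-46) = 46
  c_7 = 1·6 + 0·17 + (-2)·(-56) + (-1)·(-46) + 0·57 + (-1)·(128) + (0)·(-46) = 36
Expand coordinatewise in base 7:
  c_1 = 27 = 6·7^0 + 3·7^1
  c_2 = 26 = 5·7^0 + 3·7^1
  c_3 = 46 = 4·7^0 + 6·7^1
  c_4 = 29 = 1·7^0 + 4·7^1
  c_5 = 39 = 4·7^0 + 5·7^1
  c_6 = 46 = 4·7^0 + 6·7^1
  c_7 = 36 = 1·7^0 + 5·7^1
p-restricted factor λ_0 = (6, 5, 4, 1, 4, 4, 1)
p-restricted factor λ_1 = (3, 3, 6, 4, 5, 6, 5)

((6, 5, 4, 1, 4, 4, 1), (3, 3, 6, 4, 5, 6, 5))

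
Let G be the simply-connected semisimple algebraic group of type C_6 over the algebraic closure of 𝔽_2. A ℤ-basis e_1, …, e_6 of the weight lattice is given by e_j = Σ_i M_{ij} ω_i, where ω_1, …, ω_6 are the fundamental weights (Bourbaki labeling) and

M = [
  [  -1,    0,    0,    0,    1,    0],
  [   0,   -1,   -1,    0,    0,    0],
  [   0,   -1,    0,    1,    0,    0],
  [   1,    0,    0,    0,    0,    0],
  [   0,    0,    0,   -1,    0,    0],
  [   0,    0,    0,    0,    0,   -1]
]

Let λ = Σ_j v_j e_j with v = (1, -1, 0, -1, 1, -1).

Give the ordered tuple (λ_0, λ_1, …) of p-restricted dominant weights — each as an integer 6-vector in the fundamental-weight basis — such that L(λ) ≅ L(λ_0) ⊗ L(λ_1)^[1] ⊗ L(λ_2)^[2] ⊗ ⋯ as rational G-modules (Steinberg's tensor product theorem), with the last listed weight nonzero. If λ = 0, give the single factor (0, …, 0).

In the fundamental-weight basis, λ has coordinates c = M·v (v = (1, -1, 0, -1, 1, -1)):
  c_1 = -1*1 + 0*-1 + 0*0 + 0*-1 + 1*1 + 0*-1 = 0
  c_2 = 0*1 + -1*-1 + -1*0 + 0*-1 + 0*1 + 0*-1 = 1
  c_3 = 0*1 + -1*-1 + 0*0 + 1*-1 + 0*1 + 0*-1 = 0
  c_4 = 1*1 + 0*-1 + 0*0 + 0*-1 + 0*1 + 0*-1 = 1
  c_5 = 0*1 + 0*-1 + 0*0 + -1*-1 + 0*1 + 0*-1 = 1
  c_6 = 0*1 + 0*-1 + 0*0 + 0*-1 + 0*1 + -1*-1 = 1
p = 2; digits c_i = Σ_j d_{ij}·2^j, 0 ≤ d_{ij} < 2:
  c_1 = 0
  c_2 = 1 = 1·2^0
  c_3 = 0
  c_4 = 1 = 1·2^0
  c_5 = 1 = 1·2^0
  c_6 = 1 = 1·2^0
p-restricted factor λ_0 = (0, 1, 0, 1, 1, 1)

((0, 1, 0, 1, 1, 1),)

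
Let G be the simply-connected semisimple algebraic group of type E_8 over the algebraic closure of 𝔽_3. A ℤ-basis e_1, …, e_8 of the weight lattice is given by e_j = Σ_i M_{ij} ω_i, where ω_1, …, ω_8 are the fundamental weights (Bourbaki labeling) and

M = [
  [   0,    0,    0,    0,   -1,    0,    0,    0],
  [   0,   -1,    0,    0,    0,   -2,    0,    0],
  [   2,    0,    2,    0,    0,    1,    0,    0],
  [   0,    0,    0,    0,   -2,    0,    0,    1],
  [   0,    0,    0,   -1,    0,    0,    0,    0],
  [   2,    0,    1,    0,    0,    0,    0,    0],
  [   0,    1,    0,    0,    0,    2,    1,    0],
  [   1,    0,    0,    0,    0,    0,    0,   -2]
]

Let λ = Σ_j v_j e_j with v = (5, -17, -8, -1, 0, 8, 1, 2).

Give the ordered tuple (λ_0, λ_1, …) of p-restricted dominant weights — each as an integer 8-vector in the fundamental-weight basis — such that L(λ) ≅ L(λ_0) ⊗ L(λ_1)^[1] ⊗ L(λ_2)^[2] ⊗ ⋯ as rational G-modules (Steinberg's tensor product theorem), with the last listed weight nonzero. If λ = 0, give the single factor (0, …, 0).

((0, 1, 2, 2, 1, 2, 0, 1),)

In the fundamental-weight basis, λ has coordinates c = M·v (v = (5, -17, -8, -1, 0, 8, 1, 2)):
  c_1 = (0)·(5) + (0)·(-17) + (0)·(-8) + (0)·(-1) + (-1)·(0) + (0)·(8) + (0)·(1) + (0)·(2) = 0
  c_2 = (0)·(5) + (-1)·(-17) + (0)·(-8) + (0)·(-1) + (0)·(0) + (-2)·(8) + (0)·(1) + (0)·(2) = 1
  c_3 = (2)·(5) + (0)·(-17) + (2)·(-8) + (0)·(-1) + (0)·(0) + (1)·(8) + (0)·(1) + (0)·(2) = 2
  c_4 = (0)·(5) + (0)·(-17) + (0)·(-8) + (0)·(-1) + (-2)·(0) + (0)·(8) + (0)·(1) + (1)·(2) = 2
  c_5 = (0)·(5) + (0)·(-17) + (0)·(-8) + (-1)·(-1) + (0)·(0) + (0)·(8) + (0)·(1) + (0)·(2) = 1
  c_6 = (2)·(5) + (0)·(-17) + (1)·(-8) + (0)·(-1) + (0)·(0) + (0)·(8) + (0)·(1) + (0)·(2) = 2
  c_7 = (0)·(5) + (1)·(-17) + (0)·(-8) + (0)·(-1) + (0)·(0) + (2)·(8) + (1)·(1) + (0)·(2) = 0
  c_8 = (1)·(5) + (0)·(-17) + (0)·(-8) + (0)·(-1) + (0)·(0) + (0)·(8) + (0)·(1) + (-2)·(2) = 1
p = 3; digits c_i = Σ_j d_{ij}·3^j, 0 ≤ d_{ij} < 3:
  c_1 = 0
  c_2 = 1 = 1·3^0
  c_3 = 2 = 2·3^0
  c_4 = 2 = 2·3^0
  c_5 = 1 = 1·3^0
  c_6 = 2 = 2·3^0
  c_7 = 0
  c_8 = 1 = 1·3^0
Factor λ_0 = (0, 1, 2, 2, 1, 2, 0, 1)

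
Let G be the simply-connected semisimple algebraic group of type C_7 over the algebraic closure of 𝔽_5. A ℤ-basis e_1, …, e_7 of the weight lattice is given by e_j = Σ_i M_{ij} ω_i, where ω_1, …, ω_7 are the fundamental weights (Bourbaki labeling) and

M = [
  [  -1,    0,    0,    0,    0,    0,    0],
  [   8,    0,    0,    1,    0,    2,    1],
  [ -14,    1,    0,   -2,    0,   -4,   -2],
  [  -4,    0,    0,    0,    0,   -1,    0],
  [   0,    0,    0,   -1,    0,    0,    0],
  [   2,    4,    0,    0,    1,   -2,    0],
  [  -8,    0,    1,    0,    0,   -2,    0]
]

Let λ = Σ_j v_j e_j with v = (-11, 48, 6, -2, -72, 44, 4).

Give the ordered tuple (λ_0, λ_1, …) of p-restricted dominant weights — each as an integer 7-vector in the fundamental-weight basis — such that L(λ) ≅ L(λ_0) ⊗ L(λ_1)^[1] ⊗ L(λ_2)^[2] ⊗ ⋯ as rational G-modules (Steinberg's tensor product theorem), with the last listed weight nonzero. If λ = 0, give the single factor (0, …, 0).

((1, 2, 2, 0, 2, 0, 1), (2, 0, 4, 0, 0, 2, 1))

Change of basis e → ω: c = M·v where v = (-11, 48, 6, -2, -72, 44, 4):
  c_1 = (-1)·(-11) + 0·48 + 0·6 + (0)·(-2) + (0)·(-72) + 0·44 + 0·4 = 11
  c_2 = (8)·(-11) + 0·48 + 0·6 + (1)·(-2) + (0)·(-72) + 2·44 + 1·4 = 2
  c_3 = (-14)·(-11) + 1·48 + 0·6 + (-2)·(-2) + (0)·(-72) + (-4)·(44) + (-2)·(4) = 22
  c_4 = (-4)·(-11) + 0·48 + 0·6 + (0)·(-2) + (0)·(-72) + (-1)·(44) + 0·4 = 0
  c_5 = (0)·(-11) + 0·48 + 0·6 + (-1)·(-2) + (0)·(-72) + 0·44 + 0·4 = 2
  c_6 = (2)·(-11) + 4·48 + 0·6 + (0)·(-2) + (1)·(-72) + (-2)·(44) + 0·4 = 10
  c_7 = (-8)·(-11) + 0·48 + 1·6 + (0)·(-2) + (0)·(-72) + (-2)·(44) + 0·4 = 6
p = 5; digits c_i = Σ_j d_{ij}·5^j, 0 ≤ d_{ij} < 5:
  c_1 = 11 = 1·5^0 + 2·5^1
  c_2 = 2 = 2·5^0
  c_3 = 22 = 2·5^0 + 4·5^1
  c_4 = 0
  c_5 = 2 = 2·5^0
  c_6 = 10 = 0·5^0 + 2·5^1
  c_7 = 6 = 1·5^0 + 1·5^1
p-restricted factor λ_0 = (1, 2, 2, 0, 2, 0, 1)
p-restricted factor λ_1 = (2, 0, 4, 0, 0, 2, 1)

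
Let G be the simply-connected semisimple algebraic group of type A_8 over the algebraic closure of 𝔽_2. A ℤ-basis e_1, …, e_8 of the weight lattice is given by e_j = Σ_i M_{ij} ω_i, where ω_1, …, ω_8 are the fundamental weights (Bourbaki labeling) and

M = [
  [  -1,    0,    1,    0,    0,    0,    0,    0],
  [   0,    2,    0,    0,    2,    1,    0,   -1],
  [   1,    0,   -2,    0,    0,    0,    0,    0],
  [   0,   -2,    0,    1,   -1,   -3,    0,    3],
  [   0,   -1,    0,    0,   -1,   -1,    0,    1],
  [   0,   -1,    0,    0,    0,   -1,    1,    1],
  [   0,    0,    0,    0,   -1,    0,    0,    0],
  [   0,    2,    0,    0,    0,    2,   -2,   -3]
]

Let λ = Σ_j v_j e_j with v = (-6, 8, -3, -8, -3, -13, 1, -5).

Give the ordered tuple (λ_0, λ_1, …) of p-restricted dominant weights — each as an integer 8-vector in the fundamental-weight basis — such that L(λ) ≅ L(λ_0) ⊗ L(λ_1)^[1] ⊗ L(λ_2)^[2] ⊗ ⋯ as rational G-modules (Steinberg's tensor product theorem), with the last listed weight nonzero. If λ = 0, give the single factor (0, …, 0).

((1, 0, 0, 1, 1, 1, 1, 1), (1, 1, 0, 1, 1, 0, 1, 1))

Converting to the ω-basis (c_i = row i of M dotted with v = (-6, 8, -3, -8, -3, -13, 1, -5)):
  c_1 = (-1)·(-6) + 0·8 + (1)·(-3) + (0)·(-8) + (0)·(-3) + (0)·(-13) + 0·1 + (0)·(-5) = 3
  c_2 = (0)·(-6) + 2·8 + (0)·(-3) + (0)·(-8) + (2)·(-3) + (1)·(-13) + 0·1 + (-1)·(-5) = 2
  c_3 = (1)·(-6) + 0·8 + (-2)·(-3) + (0)·(-8) + (0)·(-3) + (0)·(-13) + 0·1 + (0)·(-5) = 0
  c_4 = (0)·(-6) + (-2)·(8) + (0)·(-3) + (1)·(-8) + (-1)·(-3) + (-3)·(-13) + 0·1 + (3)·(-5) = 3
  c_5 = (0)·(-6) + (-1)·(8) + (0)·(-3) + (0)·(-8) + (-1)·(-3) + (-1)·(-13) + 0·1 + (1)·(-5) = 3
  c_6 = (0)·(-6) + (-1)·(8) + (0)·(-3) + (0)·(-8) + (0)·(-3) + (-1)·(-13) + 1·1 + (1)·(-5) = 1
  c_7 = (0)·(-6) + 0·8 + (0)·(-3) + (0)·(-8) + (-1)·(-3) + (0)·(-13) + 0·1 + (0)·(-5) = 3
  c_8 = (0)·(-6) + 2·8 + (0)·(-3) + (0)·(-8) + (0)·(-3) + (2)·(-13) + (-2)·(1) + (-3)·(-5) = 3
Expand coordinatewise in base 2:
  c_1 = 3 = 1·2^0 + 1·2^1
  c_2 = 2 = 0·2^0 + 1·2^1
  c_3 = 0
  c_4 = 3 = 1·2^0 + 1·2^1
  c_5 = 3 = 1·2^0 + 1·2^1
  c_6 = 1 = 1·2^0
  c_7 = 3 = 1·2^0 + 1·2^1
  c_8 = 3 = 1·2^0 + 1·2^1
p-restricted factor λ_0 = (1, 0, 0, 1, 1, 1, 1, 1)
p-restricted factor λ_1 = (1, 1, 0, 1, 1, 0, 1, 1)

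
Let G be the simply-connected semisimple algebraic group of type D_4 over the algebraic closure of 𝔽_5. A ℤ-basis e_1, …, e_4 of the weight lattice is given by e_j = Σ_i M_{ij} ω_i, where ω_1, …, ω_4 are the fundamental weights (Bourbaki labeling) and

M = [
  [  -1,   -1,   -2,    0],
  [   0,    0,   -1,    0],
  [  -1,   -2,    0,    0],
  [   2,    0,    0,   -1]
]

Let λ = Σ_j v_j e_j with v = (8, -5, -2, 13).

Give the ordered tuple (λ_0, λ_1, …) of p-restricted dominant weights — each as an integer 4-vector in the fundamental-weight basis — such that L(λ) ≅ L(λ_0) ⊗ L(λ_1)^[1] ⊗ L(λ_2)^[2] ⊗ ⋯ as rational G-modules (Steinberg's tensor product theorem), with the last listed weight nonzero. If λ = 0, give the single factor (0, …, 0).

((1, 2, 2, 3),)

Converting to the ω-basis (c_i = row i of M dotted with v = (8, -5, -2, 13)):
  c_1 = (-1)·(8) + (-1)·(-5) + (-2)·(-2) + 0·13 = 1
  c_2 = 0·8 + (0)·(-5) + (-1)·(-2) + 0·13 = 2
  c_3 = (-1)·(8) + (-2)·(-5) + (0)·(-2) + 0·13 = 2
  c_4 = 2·8 + (0)·(-5) + (0)·(-2) + (-1)·(13) = 3
Writing each c_i in base p = 5:
  c_1 = 1 = 1·5^0
  c_2 = 2 = 2·5^0
  c_3 = 2 = 2·5^0
  c_4 = 3 = 3·5^0
λ_0 = (1, 2, 2, 3)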